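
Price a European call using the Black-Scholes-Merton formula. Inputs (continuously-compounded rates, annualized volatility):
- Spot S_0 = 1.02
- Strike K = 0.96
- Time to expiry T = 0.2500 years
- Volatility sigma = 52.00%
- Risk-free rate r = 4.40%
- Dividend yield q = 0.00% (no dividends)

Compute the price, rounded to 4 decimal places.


d1 = (ln(S/K) + (r - q + 0.5*sigma^2) * T) / (sigma * sqrt(T)) = 0.40547931
d2 = d1 - sigma * sqrt(T) = 0.14547931
exp(-rT) = 0.98906028; exp(-qT) = 1.00000000
C = S_0 * exp(-qT) * N(d1) - K * exp(-rT) * N(d2)
N(d1) = 0.65743739; N(d2) = 0.55783378
C = 1.0200 * 1.00000000 * 0.65743739 - 0.9600 * 0.98906028 * 0.55783378 = 0.1409

Answer: Price = 0.1409


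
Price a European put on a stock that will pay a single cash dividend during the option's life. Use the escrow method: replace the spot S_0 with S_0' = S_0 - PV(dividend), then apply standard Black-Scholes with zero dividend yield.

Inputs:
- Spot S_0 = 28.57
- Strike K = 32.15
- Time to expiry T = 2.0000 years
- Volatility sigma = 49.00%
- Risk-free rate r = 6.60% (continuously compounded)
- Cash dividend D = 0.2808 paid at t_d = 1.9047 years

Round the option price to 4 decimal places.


PV(D) = D * exp(-r * t_d) = 0.2808 * 0.88187038 = 0.24762920
S_0' = S_0 - PV(D) = 28.5700 - 0.24762920 = 28.32237080
d1 = (ln(S_0'/K) + (r + sigma^2/2)*T) / (sigma*sqrt(T)) = 0.35404336
d2 = d1 - sigma*sqrt(T) = -0.33892129
exp(-rT) = 0.87634100
N(-d1) = 0.36165320; N(-d2) = 0.63266549
P = K * exp(-rT) * N(-d2) - S_0' * N(-d1) = 32.1500 * 0.87634100 * 0.63266549 - 28.32237080 * 0.36165320 = 7.5821

Answer: Price = 7.5821


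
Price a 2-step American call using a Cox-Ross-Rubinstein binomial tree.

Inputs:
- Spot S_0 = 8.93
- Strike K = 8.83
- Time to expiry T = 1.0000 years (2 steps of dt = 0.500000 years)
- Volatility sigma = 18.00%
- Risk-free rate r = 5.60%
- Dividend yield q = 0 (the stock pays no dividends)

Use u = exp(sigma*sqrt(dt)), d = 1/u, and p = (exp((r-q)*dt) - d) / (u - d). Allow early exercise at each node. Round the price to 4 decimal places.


dt = T/N = 0.500000
u = exp(sigma*sqrt(dt)) = 1.135734; d = 1/u = 0.880488
p = (exp((r-q)*dt) - d) / (u - d) = 0.579471
Discount per step: exp(-r*dt) = 0.972388
Stock lattice S(k, i) with i counting down-moves:
  k=0: S(0,0) = 8.9300
  k=1: S(1,0) = 10.1421; S(1,1) = 7.8628
  k=2: S(2,0) = 11.5187; S(2,1) = 8.9300; S(2,2) = 6.9231
Terminal payoffs V(N, i) = max(S_T - K, 0):
  V(2,0) = 2.688735; V(2,1) = 0.100000; V(2,2) = 0.000000
Backward induction: V(k, i) = exp(-r*dt) * [p * V(k+1, i) + (1-p) * V(k+1, i+1)]; then take max(V_cont, immediate exercise) for American.
  V(1,0) = exp(-r*dt) * [p*2.688735 + (1-p)*0.100000] = 1.555916; exercise = 1.312105; V(1,0) = max -> 1.555916
  V(1,1) = exp(-r*dt) * [p*0.100000 + (1-p)*0.000000] = 0.056347; exercise = 0.000000; V(1,1) = max -> 0.056347
  V(0,0) = exp(-r*dt) * [p*1.555916 + (1-p)*0.056347] = 0.899755; exercise = 0.100000; V(0,0) = max -> 0.899755

Answer: Price = V(0,0) = 0.8998


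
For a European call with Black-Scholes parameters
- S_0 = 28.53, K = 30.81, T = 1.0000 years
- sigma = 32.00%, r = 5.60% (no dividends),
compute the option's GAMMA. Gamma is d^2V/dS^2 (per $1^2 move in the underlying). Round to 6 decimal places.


d1 = 0.0947401644; d2 = -0.2252598356
phi(d1) = 0.3971558990; exp(-qT) = 1.0000000000; exp(-rT) = 0.9455391359
Gamma = exp(-qT) * phi(d1) / (S * sigma * sqrt(T)) = 1.0000000000 * 0.3971558990 / (28.5300 * 0.3200 * 1.0000000000) = 0.043502

Answer: Gamma = 0.043502


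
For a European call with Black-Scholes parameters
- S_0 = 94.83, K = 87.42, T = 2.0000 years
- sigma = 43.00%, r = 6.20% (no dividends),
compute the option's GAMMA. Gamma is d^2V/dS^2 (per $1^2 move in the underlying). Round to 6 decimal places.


d1 = 0.6417597965; d2 = 0.0336479647
phi(d1) = 0.3246958596; exp(-qT) = 1.0000000000; exp(-rT) = 0.8833798409
Gamma = exp(-qT) * phi(d1) / (S * sigma * sqrt(T)) = 1.0000000000 * 0.3246958596 / (94.8300 * 0.4300 * 1.4142135624) = 0.005631

Answer: Gamma = 0.005631


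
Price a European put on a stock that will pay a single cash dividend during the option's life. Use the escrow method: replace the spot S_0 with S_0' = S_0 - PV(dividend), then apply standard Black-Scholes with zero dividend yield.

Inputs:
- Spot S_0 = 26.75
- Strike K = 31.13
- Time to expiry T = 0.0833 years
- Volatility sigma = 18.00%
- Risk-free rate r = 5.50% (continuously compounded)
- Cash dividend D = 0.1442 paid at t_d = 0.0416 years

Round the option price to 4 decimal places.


Answer: Price = 4.3823

Derivation:
PV(D) = D * exp(-r * t_d) = 0.1442 * 0.99771462 = 0.14387045
S_0' = S_0 - PV(D) = 26.7500 - 0.14387045 = 26.60612955
d1 = (ln(S_0'/K) + (r + sigma^2/2)*T) / (sigma*sqrt(T)) = -2.90849108
d2 = d1 - sigma*sqrt(T) = -2.96044221
exp(-rT) = 0.99542898
N(-d1) = 0.99818411; N(-d2) = 0.99846401
P = K * exp(-rT) * N(-d2) - S_0' * N(-d1) = 31.1300 * 0.99542898 * 0.99846401 - 26.60612955 * 0.99818411 = 4.3823


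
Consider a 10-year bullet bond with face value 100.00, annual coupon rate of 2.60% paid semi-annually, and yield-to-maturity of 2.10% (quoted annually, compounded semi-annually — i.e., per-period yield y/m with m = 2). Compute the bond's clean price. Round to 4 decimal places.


Coupon per period c = face * coupon_rate / m = 1.300000
Periods per year m = 2; per-period yield y/m = 0.010500
Number of cashflows N = 20
Cashflows (t years, CF_t, discount factor 1/(1+y/m)^(m*t), PV):
  t = 0.5000: CF_t = 1.300000, DF = 0.989609, PV = 1.286492
  t = 1.0000: CF_t = 1.300000, DF = 0.979326, PV = 1.273124
  t = 1.5000: CF_t = 1.300000, DF = 0.969150, PV = 1.259895
  t = 2.0000: CF_t = 1.300000, DF = 0.959080, PV = 1.246804
  t = 2.5000: CF_t = 1.300000, DF = 0.949114, PV = 1.233848
  t = 3.0000: CF_t = 1.300000, DF = 0.939252, PV = 1.221027
  t = 3.5000: CF_t = 1.300000, DF = 0.929492, PV = 1.208340
  t = 4.0000: CF_t = 1.300000, DF = 0.919834, PV = 1.195784
  t = 4.5000: CF_t = 1.300000, DF = 0.910276, PV = 1.183359
  t = 5.0000: CF_t = 1.300000, DF = 0.900818, PV = 1.171063
  t = 5.5000: CF_t = 1.300000, DF = 0.891457, PV = 1.158894
  t = 6.0000: CF_t = 1.300000, DF = 0.882194, PV = 1.146852
  t = 6.5000: CF_t = 1.300000, DF = 0.873027, PV = 1.134936
  t = 7.0000: CF_t = 1.300000, DF = 0.863956, PV = 1.123143
  t = 7.5000: CF_t = 1.300000, DF = 0.854979, PV = 1.111472
  t = 8.0000: CF_t = 1.300000, DF = 0.846095, PV = 1.099923
  t = 8.5000: CF_t = 1.300000, DF = 0.837303, PV = 1.088494
  t = 9.0000: CF_t = 1.300000, DF = 0.828603, PV = 1.077183
  t = 9.5000: CF_t = 1.300000, DF = 0.819993, PV = 1.065990
  t = 10.0000: CF_t = 101.300000, DF = 0.811472, PV = 82.202133
Price P = sum_t PV_t = 104.488757

Answer: Price = 104.4888


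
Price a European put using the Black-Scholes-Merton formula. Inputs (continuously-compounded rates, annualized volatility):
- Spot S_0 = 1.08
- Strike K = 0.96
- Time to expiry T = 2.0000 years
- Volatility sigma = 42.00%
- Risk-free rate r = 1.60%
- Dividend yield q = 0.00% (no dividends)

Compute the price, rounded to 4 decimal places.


d1 = (ln(S/K) + (r - q + 0.5*sigma^2) * T) / (sigma * sqrt(T)) = 0.54915771
d2 = d1 - sigma * sqrt(T) = -0.04481199
exp(-rT) = 0.96850658; exp(-qT) = 1.00000000
P = K * exp(-rT) * N(-d2) - S_0 * exp(-qT) * N(-d1)
N(-d1) = 0.29144861; N(-d2) = 0.51787142
P = 0.9600 * 0.96850658 * 0.51787142 - 1.0800 * 1.00000000 * 0.29144861 = 0.1667

Answer: Price = 0.1667


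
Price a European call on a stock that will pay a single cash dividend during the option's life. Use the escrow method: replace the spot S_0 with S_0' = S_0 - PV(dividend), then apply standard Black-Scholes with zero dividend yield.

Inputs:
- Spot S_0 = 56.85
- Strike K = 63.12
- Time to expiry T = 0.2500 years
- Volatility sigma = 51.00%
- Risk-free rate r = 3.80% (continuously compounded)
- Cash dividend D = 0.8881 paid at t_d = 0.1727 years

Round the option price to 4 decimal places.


Answer: Price = 3.2876

Derivation:
PV(D) = D * exp(-r * t_d) = 0.8881 * 0.99345889 = 0.88229084
S_0' = S_0 - PV(D) = 56.8500 - 0.88229084 = 55.96770916
d1 = (ln(S_0'/K) + (r + sigma^2/2)*T) / (sigma*sqrt(T)) = -0.30686382
d2 = d1 - sigma*sqrt(T) = -0.56186382
exp(-rT) = 0.99054498
N(d1) = 0.37947351; N(d2) = 0.28710440
C = S_0' * N(d1) - K * exp(-rT) * N(d2) = 55.96770916 * 0.37947351 - 63.1200 * 0.99054498 * 0.28710440 = 3.2876


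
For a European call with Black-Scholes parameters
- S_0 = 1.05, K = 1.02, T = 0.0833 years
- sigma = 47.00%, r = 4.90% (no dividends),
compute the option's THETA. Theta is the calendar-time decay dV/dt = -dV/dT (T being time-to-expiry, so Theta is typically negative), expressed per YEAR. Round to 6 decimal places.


d1 = 0.3116083105; d2 = 0.1759581354
phi(d1) = 0.3800363387; exp(-qT) = 1.0000000000; exp(-rT) = 0.9959266188
Theta = -S*exp(-qT)*phi(d1)*sigma/(2*sqrt(T)) - r*K*exp(-rT)*N(d2) + q*S*exp(-qT)*N(d1)
N(d1) = 0.6223308912; N(d2) = 0.5698365838; sqrt(T) = 0.2886173938
Term 1 = -1.0500 * 1.0000000000 * 0.3800363387 * 0.4700 / (2 * 0.2886173938) = -0.3249075371
Term 2 = -0.0490 * 1.0200 * 0.9959266188 * 0.5698365838 = -0.0283644208
Term 3 = 0 (no dividend yield, q = 0)
Theta = -0.3249075371 + (-0.0283644208) + (0.0000000000) = -0.353272

Answer: Theta = -0.353272


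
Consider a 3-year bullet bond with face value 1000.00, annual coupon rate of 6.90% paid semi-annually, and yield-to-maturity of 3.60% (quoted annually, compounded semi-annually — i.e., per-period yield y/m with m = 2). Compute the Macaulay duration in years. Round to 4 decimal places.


Answer: Macaulay duration = 2.7729 years

Derivation:
Coupon per period c = face * coupon_rate / m = 34.500000
Periods per year m = 2; per-period yield y/m = 0.018000
Number of cashflows N = 6
Cashflows (t years, CF_t, discount factor 1/(1+y/m)^(m*t), PV):
  t = 0.5000: CF_t = 34.500000, DF = 0.982318, PV = 33.889980
  t = 1.0000: CF_t = 34.500000, DF = 0.964949, PV = 33.290747
  t = 1.5000: CF_t = 34.500000, DF = 0.947887, PV = 32.702109
  t = 2.0000: CF_t = 34.500000, DF = 0.931127, PV = 32.123879
  t = 2.5000: CF_t = 34.500000, DF = 0.914663, PV = 31.555873
  t = 3.0000: CF_t = 1034.500000, DF = 0.898490, PV = 929.488085
Price P = sum_t PV_t = 1093.050674
Macaulay numerator sum_t t * PV_t:
  t * PV_t at t = 0.5000: 16.944990
  t * PV_t at t = 1.0000: 33.290747
  t * PV_t at t = 1.5000: 49.053163
  t * PV_t at t = 2.0000: 64.247758
  t * PV_t at t = 2.5000: 78.889684
  t * PV_t at t = 3.0000: 2788.464255
Macaulay duration D = (sum_t t * PV_t) / P = 3030.890597 / 1093.050674 = 2.772873


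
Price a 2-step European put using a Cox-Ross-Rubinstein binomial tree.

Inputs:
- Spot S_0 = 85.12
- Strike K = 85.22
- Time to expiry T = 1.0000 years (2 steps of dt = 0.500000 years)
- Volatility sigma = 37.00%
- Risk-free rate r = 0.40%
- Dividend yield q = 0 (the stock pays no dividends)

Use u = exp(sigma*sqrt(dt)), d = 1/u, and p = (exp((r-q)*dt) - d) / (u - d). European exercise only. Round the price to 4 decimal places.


Answer: Price = V(0,0) = 10.9609

Derivation:
dt = T/N = 0.500000
u = exp(sigma*sqrt(dt)) = 1.299045; d = 1/u = 0.769796
p = (exp((r-q)*dt) - d) / (u - d) = 0.438746
Discount per step: exp(-r*dt) = 0.998002
Stock lattice S(k, i) with i counting down-moves:
  k=0: S(0,0) = 85.1200
  k=1: S(1,0) = 110.5747; S(1,1) = 65.5251
  k=2: S(2,0) = 143.6416; S(2,1) = 85.1200; S(2,2) = 50.4409
Terminal payoffs V(N, i) = max(K - S_T, 0):
  V(2,0) = 0.000000; V(2,1) = 0.100000; V(2,2) = 34.779067
Backward induction: V(k, i) = exp(-r*dt) * [p * V(k+1, i) + (1-p) * V(k+1, i+1)].
  V(1,0) = exp(-r*dt) * [p*0.000000 + (1-p)*0.100000] = 0.056013
  V(1,1) = exp(-r*dt) * [p*0.100000 + (1-p)*34.779067] = 19.524680
  V(0,0) = exp(-r*dt) * [p*0.056013 + (1-p)*19.524680] = 10.960938


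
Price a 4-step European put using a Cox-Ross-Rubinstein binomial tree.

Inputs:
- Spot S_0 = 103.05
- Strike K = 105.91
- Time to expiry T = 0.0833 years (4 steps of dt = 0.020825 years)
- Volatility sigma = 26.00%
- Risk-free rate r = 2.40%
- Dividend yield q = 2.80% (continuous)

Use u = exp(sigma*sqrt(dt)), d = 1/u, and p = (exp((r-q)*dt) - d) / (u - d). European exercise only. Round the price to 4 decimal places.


dt = T/N = 0.020825
u = exp(sigma*sqrt(dt)) = 1.038233; d = 1/u = 0.963175
p = (exp((r-q)*dt) - d) / (u - d) = 0.489511
Discount per step: exp(-r*dt) = 0.999500
Stock lattice S(k, i) with i counting down-moves:
  k=0: S(0,0) = 103.0500
  k=1: S(1,0) = 106.9899; S(1,1) = 99.2552
  k=2: S(2,0) = 111.0805; S(2,1) = 103.0500; S(2,2) = 95.6001
  k=3: S(3,0) = 115.3274; S(3,1) = 106.9899; S(3,2) = 99.2552; S(3,3) = 92.0796
  k=4: S(4,0) = 119.7367; S(4,1) = 111.0805; S(4,2) = 103.0500; S(4,3) = 95.6001; S(4,4) = 88.6888
Terminal payoffs V(N, i) = max(K - S_T, 0):
  V(4,0) = 0.000000; V(4,1) = 0.000000; V(4,2) = 2.860000; V(4,3) = 10.309908; V(4,4) = 17.221231
Backward induction: V(k, i) = exp(-r*dt) * [p * V(k+1, i) + (1-p) * V(k+1, i+1)].
  V(3,0) = exp(-r*dt) * [p*0.000000 + (1-p)*0.000000] = 0.000000
  V(3,1) = exp(-r*dt) * [p*0.000000 + (1-p)*2.860000] = 1.459268
  V(3,2) = exp(-r*dt) * [p*2.860000 + (1-p)*10.309908] = 6.659765
  V(3,3) = exp(-r*dt) * [p*10.309908 + (1-p)*17.221231] = 13.831146
  V(2,0) = exp(-r*dt) * [p*0.000000 + (1-p)*1.459268] = 0.744568
  V(2,1) = exp(-r*dt) * [p*1.459268 + (1-p)*6.659765] = 4.112007
  V(2,2) = exp(-r*dt) * [p*6.659765 + (1-p)*13.831146] = 10.315517
  V(1,0) = exp(-r*dt) * [p*0.744568 + (1-p)*4.112007] = 2.462377
  V(1,1) = exp(-r*dt) * [p*4.112007 + (1-p)*10.315517] = 7.275192
  V(0,0) = exp(-r*dt) * [p*2.462377 + (1-p)*7.275192] = 4.916807

Answer: Price = V(0,0) = 4.9168


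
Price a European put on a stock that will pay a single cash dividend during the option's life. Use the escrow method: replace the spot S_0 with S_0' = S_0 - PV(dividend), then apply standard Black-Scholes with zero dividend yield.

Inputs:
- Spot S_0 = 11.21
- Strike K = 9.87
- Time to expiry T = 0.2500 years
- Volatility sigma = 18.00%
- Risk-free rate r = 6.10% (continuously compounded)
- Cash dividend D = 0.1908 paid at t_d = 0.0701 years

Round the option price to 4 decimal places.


PV(D) = D * exp(-r * t_d) = 0.1908 * 0.99573303 = 0.18998586
S_0' = S_0 - PV(D) = 11.2100 - 0.18998586 = 11.02001414
d1 = (ln(S_0'/K) + (r + sigma^2/2)*T) / (sigma*sqrt(T)) = 1.43903592
d2 = d1 - sigma*sqrt(T) = 1.34903592
exp(-rT) = 0.98486569
N(-d1) = 0.07507017; N(-d2) = 0.08866271
P = K * exp(-rT) * N(-d2) - S_0' * N(-d1) = 9.8700 * 0.98486569 * 0.08866271 - 11.02001414 * 0.07507017 = 0.0346

Answer: Price = 0.0346


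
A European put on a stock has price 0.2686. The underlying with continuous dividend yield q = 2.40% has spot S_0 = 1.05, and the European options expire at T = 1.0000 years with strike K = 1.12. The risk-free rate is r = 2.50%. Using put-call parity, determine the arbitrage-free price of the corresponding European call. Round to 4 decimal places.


Answer: Call price = 0.2014

Derivation:
Put-call parity: C - P = S_0 * exp(-qT) - K * exp(-rT).
S_0 * exp(-qT) = 1.0500 * 0.97628571 = 1.02510000
K * exp(-rT) = 1.1200 * 0.97530991 = 1.09234710
C = P + S*exp(-qT) - K*exp(-rT)
C = 0.2686 + 1.02510000 - 1.09234710 = 0.2014


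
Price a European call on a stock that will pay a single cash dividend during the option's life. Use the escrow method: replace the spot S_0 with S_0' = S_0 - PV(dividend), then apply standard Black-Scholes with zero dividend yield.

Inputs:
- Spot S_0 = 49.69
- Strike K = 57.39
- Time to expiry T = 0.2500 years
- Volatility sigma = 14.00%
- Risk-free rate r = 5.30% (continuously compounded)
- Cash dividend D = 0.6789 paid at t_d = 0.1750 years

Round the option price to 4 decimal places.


Answer: Price = 0.0264

Derivation:
PV(D) = D * exp(-r * t_d) = 0.6789 * 0.99076788 = 0.67263231
S_0' = S_0 - PV(D) = 49.6900 - 0.67263231 = 49.01736769
d1 = (ln(S_0'/K) + (r + sigma^2/2)*T) / (sigma*sqrt(T)) = -2.02850563
d2 = d1 - sigma*sqrt(T) = -2.09850563
exp(-rT) = 0.98683739
N(d1) = 0.02125433; N(d2) = 0.01793025
C = S_0' * N(d1) - K * exp(-rT) * N(d2) = 49.01736769 * 0.02125433 - 57.3900 * 0.98683739 * 0.01793025 = 0.0264


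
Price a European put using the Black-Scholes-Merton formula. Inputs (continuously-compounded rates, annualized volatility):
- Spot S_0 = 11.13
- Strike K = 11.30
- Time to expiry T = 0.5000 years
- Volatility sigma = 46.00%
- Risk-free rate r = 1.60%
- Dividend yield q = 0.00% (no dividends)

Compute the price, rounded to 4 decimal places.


d1 = (ln(S/K) + (r - q + 0.5*sigma^2) * T) / (sigma * sqrt(T)) = 0.14062644
d2 = d1 - sigma * sqrt(T) = -0.18464268
exp(-rT) = 0.99203191; exp(-qT) = 1.00000000
P = K * exp(-rT) * N(-d2) - S_0 * exp(-qT) * N(-d1)
N(-d1) = 0.44408253; N(-d2) = 0.57324534
P = 11.3000 * 0.99203191 * 0.57324534 - 11.1300 * 1.00000000 * 0.44408253 = 1.4834

Answer: Price = 1.4834


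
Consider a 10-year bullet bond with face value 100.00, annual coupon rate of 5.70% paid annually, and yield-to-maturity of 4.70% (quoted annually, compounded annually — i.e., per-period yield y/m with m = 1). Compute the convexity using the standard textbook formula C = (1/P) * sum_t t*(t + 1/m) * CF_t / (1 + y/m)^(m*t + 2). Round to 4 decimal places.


Answer: Convexity = 73.7187

Derivation:
Coupon per period c = face * coupon_rate / m = 5.700000
Periods per year m = 1; per-period yield y/m = 0.047000
Number of cashflows N = 10
Cashflows (t years, CF_t, discount factor 1/(1+y/m)^(m*t), PV):
  t = 1.0000: CF_t = 5.700000, DF = 0.955110, PV = 5.444126
  t = 2.0000: CF_t = 5.700000, DF = 0.912235, PV = 5.199738
  t = 3.0000: CF_t = 5.700000, DF = 0.871284, PV = 4.966321
  t = 4.0000: CF_t = 5.700000, DF = 0.832172, PV = 4.743382
  t = 5.0000: CF_t = 5.700000, DF = 0.794816, PV = 4.530451
  t = 6.0000: CF_t = 5.700000, DF = 0.759137, PV = 4.327078
  t = 7.0000: CF_t = 5.700000, DF = 0.725059, PV = 4.132835
  t = 8.0000: CF_t = 5.700000, DF = 0.692511, PV = 3.947312
  t = 9.0000: CF_t = 5.700000, DF = 0.661424, PV = 3.770116
  t = 10.0000: CF_t = 105.700000, DF = 0.631732, PV = 66.774120
Price P = sum_t PV_t = 107.835480
Convexity numerator sum_t t*(t + 1/m) * CF_t / (1+y/m)^(m*t + 2):
  t = 1.0000: term = 9.932643
  t = 2.0000: term = 28.460294
  t = 3.0000: term = 54.365413
  t = 4.0000: term = 86.541568
  t = 5.0000: term = 123.985055
  t = 6.0000: term = 165.787084
  t = 7.0000: term = 211.126500
  t = 8.0000: term = 259.262996
  t = 9.0000: term = 309.530797
  t = 10.0000: term = 6700.504332
Convexity = (1/P) * sum = 7949.496682 / 107.835480 = 73.718749


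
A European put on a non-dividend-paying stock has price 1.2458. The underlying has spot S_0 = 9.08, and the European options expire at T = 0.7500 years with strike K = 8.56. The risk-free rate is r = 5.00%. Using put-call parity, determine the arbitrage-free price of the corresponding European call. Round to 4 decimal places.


Put-call parity: C - P = S_0 * exp(-qT) - K * exp(-rT).
S_0 * exp(-qT) = 9.0800 * 1.00000000 = 9.08000000
K * exp(-rT) = 8.5600 * 0.96319442 = 8.24494422
C = P + S*exp(-qT) - K*exp(-rT)
C = 1.2458 + 9.08000000 - 8.24494422 = 2.0809

Answer: Call price = 2.0809


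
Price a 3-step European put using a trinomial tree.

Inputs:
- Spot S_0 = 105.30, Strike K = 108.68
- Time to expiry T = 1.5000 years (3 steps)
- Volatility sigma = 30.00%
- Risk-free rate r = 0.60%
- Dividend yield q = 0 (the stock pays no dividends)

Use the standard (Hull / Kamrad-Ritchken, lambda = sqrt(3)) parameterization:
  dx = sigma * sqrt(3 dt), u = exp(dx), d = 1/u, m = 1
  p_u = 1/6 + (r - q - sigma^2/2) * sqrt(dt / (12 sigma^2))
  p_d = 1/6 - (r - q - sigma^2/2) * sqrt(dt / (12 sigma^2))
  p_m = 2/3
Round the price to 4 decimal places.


Answer: Price = V(0,0) = 15.8715

Derivation:
dt = T/N = 0.500000; dx = sigma*sqrt(3*dt) = 0.367423
u = exp(dx) = 1.444009; d = 1/u = 0.692516
p_u = 0.140131, p_m = 0.666667, p_d = 0.193203
Discount per step: exp(-r*dt) = 0.997004
Stock lattice S(k, j) with j the centered position index:
  k=0: S(0,+0) = 105.3000
  k=1: S(1,-1) = 72.9220; S(1,+0) = 105.3000; S(1,+1) = 152.0542
  k=2: S(2,-2) = 50.4997; S(2,-1) = 72.9220; S(2,+0) = 105.3000; S(2,+1) = 152.0542; S(2,+2) = 219.5676
  k=3: S(3,-3) = 34.9718; S(3,-2) = 50.4997; S(3,-1) = 72.9220; S(3,+0) = 105.3000; S(3,+1) = 152.0542; S(3,+2) = 219.5676; S(3,+3) = 317.0577
Terminal payoffs V(N, j) = max(K - S_T, 0):
  V(3,-3) = 73.708165; V(3,-2) = 58.180345; V(3,-1) = 35.758031; V(3,+0) = 3.380000; V(3,+1) = 0.000000; V(3,+2) = 0.000000; V(3,+3) = 0.000000
Backward induction: V(k, j) = exp(-r*dt) * [p_u * V(k+1, j+1) + p_m * V(k+1, j) + p_d * V(k+1, j-1)]
  V(2,-2) = exp(-r*dt) * [p_u*35.758031 + p_m*58.180345 + p_d*73.708165] = 57.864459
  V(2,-1) = exp(-r*dt) * [p_u*3.380000 + p_m*35.758031 + p_d*58.180345] = 35.446435
  V(2,+0) = exp(-r*dt) * [p_u*0.000000 + p_m*3.380000 + p_d*35.758031] = 9.134441
  V(2,+1) = exp(-r*dt) * [p_u*0.000000 + p_m*0.000000 + p_d*3.380000] = 0.651069
  V(2,+2) = exp(-r*dt) * [p_u*0.000000 + p_m*0.000000 + p_d*0.000000] = 0.000000
  V(1,-1) = exp(-r*dt) * [p_u*9.134441 + p_m*35.446435 + p_d*57.864459] = 35.982437
  V(1,+0) = exp(-r*dt) * [p_u*0.651069 + p_m*9.134441 + p_d*35.446435] = 12.990183
  V(1,+1) = exp(-r*dt) * [p_u*0.000000 + p_m*0.651069 + p_d*9.134441] = 2.192259
  V(0,+0) = exp(-r*dt) * [p_u*2.192259 + p_m*12.990183 + p_d*35.982437] = 15.871546


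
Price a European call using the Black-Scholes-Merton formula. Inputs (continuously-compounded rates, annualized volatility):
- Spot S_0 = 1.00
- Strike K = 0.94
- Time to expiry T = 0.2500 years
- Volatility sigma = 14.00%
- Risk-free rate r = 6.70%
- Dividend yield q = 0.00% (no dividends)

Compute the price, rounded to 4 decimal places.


d1 = (ln(S/K) + (r - q + 0.5*sigma^2) * T) / (sigma * sqrt(T)) = 1.15822005
d2 = d1 - sigma * sqrt(T) = 1.08822005
exp(-rT) = 0.98338950; exp(-qT) = 1.00000000
C = S_0 * exp(-qT) * N(d1) - K * exp(-rT) * N(d2)
N(d1) = 0.87661288; N(d2) = 0.86175101
C = 1.0000 * 1.00000000 * 0.87661288 - 0.9400 * 0.98338950 * 0.86175101 = 0.0800

Answer: Price = 0.0800


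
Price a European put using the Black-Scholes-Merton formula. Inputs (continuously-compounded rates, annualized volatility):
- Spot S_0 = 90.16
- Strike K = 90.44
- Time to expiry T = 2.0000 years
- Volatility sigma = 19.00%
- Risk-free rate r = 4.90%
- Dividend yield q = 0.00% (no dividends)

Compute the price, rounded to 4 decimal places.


Answer: Price = 5.6822

Derivation:
d1 = (ln(S/K) + (r - q + 0.5*sigma^2) * T) / (sigma * sqrt(T)) = 0.48752862
d2 = d1 - sigma * sqrt(T) = 0.21882805
exp(-rT) = 0.90664890; exp(-qT) = 1.00000000
P = K * exp(-rT) * N(-d2) - S_0 * exp(-qT) * N(-d1)
N(-d1) = 0.31294188; N(-d2) = 0.41339200
P = 90.4400 * 0.90664890 * 0.41339200 - 90.1600 * 1.00000000 * 0.31294188 = 5.6822


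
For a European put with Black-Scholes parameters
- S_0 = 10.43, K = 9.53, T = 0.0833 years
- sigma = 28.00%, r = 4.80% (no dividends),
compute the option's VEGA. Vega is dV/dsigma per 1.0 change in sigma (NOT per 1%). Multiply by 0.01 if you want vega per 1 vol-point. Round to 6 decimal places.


Answer: Vega = 0.579961

Derivation:
d1 = 1.2065567159; d2 = 1.1257438456
phi(d1) = 0.1926600412; exp(-qT) = 1.0000000000; exp(-rT) = 0.9960095830
Vega = S * exp(-qT) * phi(d1) * sqrt(T) = 10.4300 * 1.0000000000 * 0.1926600412 * 0.2886173938 = 0.579961


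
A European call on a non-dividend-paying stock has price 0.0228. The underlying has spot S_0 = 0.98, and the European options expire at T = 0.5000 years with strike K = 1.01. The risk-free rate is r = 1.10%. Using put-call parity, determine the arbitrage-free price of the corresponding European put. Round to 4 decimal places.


Answer: Put price = 0.0473

Derivation:
Put-call parity: C - P = S_0 * exp(-qT) - K * exp(-rT).
S_0 * exp(-qT) = 0.9800 * 1.00000000 = 0.98000000
K * exp(-rT) = 1.0100 * 0.99451510 = 1.00446025
P = C - S*exp(-qT) + K*exp(-rT)
P = 0.0228 - 0.98000000 + 1.00446025 = 0.0473


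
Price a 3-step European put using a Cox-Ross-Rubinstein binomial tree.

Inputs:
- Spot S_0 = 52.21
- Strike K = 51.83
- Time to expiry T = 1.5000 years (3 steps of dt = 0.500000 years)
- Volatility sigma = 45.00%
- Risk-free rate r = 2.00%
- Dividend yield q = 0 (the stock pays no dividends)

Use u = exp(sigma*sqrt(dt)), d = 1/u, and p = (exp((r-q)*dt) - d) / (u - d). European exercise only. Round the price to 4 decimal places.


dt = T/N = 0.500000
u = exp(sigma*sqrt(dt)) = 1.374648; d = 1/u = 0.727459
p = (exp((r-q)*dt) - d) / (u - d) = 0.436644
Discount per step: exp(-r*dt) = 0.990050
Stock lattice S(k, i) with i counting down-moves:
  k=0: S(0,0) = 52.2100
  k=1: S(1,0) = 71.7704; S(1,1) = 37.9806
  k=2: S(2,0) = 98.6591; S(2,1) = 52.2100; S(2,2) = 27.6293
  k=3: S(3,0) = 135.6215; S(3,1) = 71.7704; S(3,2) = 37.9806; S(3,3) = 20.0992
Terminal payoffs V(N, i) = max(K - S_T, 0):
  V(3,0) = 0.000000; V(3,1) = 0.000000; V(3,2) = 13.849381; V(3,3) = 31.730802
Backward induction: V(k, i) = exp(-r*dt) * [p * V(k+1, i) + (1-p) * V(k+1, i+1)].
  V(2,0) = exp(-r*dt) * [p*0.000000 + (1-p)*0.000000] = 0.000000
  V(2,1) = exp(-r*dt) * [p*0.000000 + (1-p)*13.849381] = 7.724501
  V(2,2) = exp(-r*dt) * [p*13.849381 + (1-p)*31.730802] = 23.684951
  V(1,0) = exp(-r*dt) * [p*0.000000 + (1-p)*7.724501] = 4.308345
  V(1,1) = exp(-r*dt) * [p*7.724501 + (1-p)*23.684951] = 16.549592
  V(0,0) = exp(-r*dt) * [p*4.308345 + (1-p)*16.549592] = 11.093039

Answer: Price = V(0,0) = 11.0930


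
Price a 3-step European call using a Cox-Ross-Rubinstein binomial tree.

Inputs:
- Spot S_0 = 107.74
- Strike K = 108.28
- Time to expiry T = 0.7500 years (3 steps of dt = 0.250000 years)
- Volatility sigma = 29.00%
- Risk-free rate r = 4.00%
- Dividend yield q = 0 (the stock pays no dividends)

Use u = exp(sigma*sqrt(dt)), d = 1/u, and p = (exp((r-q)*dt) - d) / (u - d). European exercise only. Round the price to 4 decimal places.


Answer: Price = V(0,0) = 12.8891

Derivation:
dt = T/N = 0.250000
u = exp(sigma*sqrt(dt)) = 1.156040; d = 1/u = 0.865022
p = (exp((r-q)*dt) - d) / (u - d) = 0.498348
Discount per step: exp(-r*dt) = 0.990050
Stock lattice S(k, i) with i counting down-moves:
  k=0: S(0,0) = 107.7400
  k=1: S(1,0) = 124.5517; S(1,1) = 93.1975
  k=2: S(2,0) = 143.9867; S(2,1) = 107.7400; S(2,2) = 80.6179
  k=3: S(3,0) = 166.4543; S(3,1) = 124.5517; S(3,2) = 93.1975; S(3,3) = 69.7363
Terminal payoffs V(N, i) = max(S_T - K, 0):
  V(3,0) = 58.174320; V(3,1) = 16.271703; V(3,2) = 0.000000; V(3,3) = 0.000000
Backward induction: V(k, i) = exp(-r*dt) * [p * V(k+1, i) + (1-p) * V(k+1, i+1)].
  V(2,0) = exp(-r*dt) * [p*58.174320 + (1-p)*16.271703] = 36.784102
  V(2,1) = exp(-r*dt) * [p*16.271703 + (1-p)*0.000000] = 8.028285
  V(2,2) = exp(-r*dt) * [p*0.000000 + (1-p)*0.000000] = 0.000000
  V(1,0) = exp(-r*dt) * [p*36.784102 + (1-p)*8.028285] = 22.136216
  V(1,1) = exp(-r*dt) * [p*8.028285 + (1-p)*0.000000] = 3.961070
  V(0,0) = exp(-r*dt) * [p*22.136216 + (1-p)*3.961070] = 12.889080


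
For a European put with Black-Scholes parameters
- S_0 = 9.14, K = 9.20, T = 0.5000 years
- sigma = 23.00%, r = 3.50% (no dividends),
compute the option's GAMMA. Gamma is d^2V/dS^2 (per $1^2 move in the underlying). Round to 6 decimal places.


Answer: Gamma = 0.265430

Derivation:
d1 = 0.1486885780; d2 = -0.0139459817
phi(d1) = 0.3945565986; exp(-qT) = 1.0000000000; exp(-rT) = 0.9826522357
Gamma = exp(-qT) * phi(d1) / (S * sigma * sqrt(T)) = 1.0000000000 * 0.3945565986 / (9.1400 * 0.2300 * 0.7071067812) = 0.265430


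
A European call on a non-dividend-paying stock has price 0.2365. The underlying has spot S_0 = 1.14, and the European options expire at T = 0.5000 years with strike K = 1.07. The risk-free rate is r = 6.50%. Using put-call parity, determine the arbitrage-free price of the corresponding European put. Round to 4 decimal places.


Put-call parity: C - P = S_0 * exp(-qT) - K * exp(-rT).
S_0 * exp(-qT) = 1.1400 * 1.00000000 = 1.14000000
K * exp(-rT) = 1.0700 * 0.96802245 = 1.03578402
P = C - S*exp(-qT) + K*exp(-rT)
P = 0.2365 - 1.14000000 + 1.03578402 = 0.1323

Answer: Put price = 0.1323


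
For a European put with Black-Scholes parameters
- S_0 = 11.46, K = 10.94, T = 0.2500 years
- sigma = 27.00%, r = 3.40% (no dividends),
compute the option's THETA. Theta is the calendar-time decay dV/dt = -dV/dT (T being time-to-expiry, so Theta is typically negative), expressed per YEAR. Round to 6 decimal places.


Answer: Theta = -0.967606

Derivation:
d1 = 0.4744401059; d2 = 0.3394401059
phi(d1) = 0.3564771130; exp(-qT) = 1.0000000000; exp(-rT) = 0.9915360229
Theta = -S*exp(-qT)*phi(d1)*sigma/(2*sqrt(T)) + r*K*exp(-rT)*N(-d2) - q*S*exp(-qT)*N(-d1)
N(-d1) = 0.3175930496; N(-d2) = 0.3671391050; sqrt(T) = 0.5000000000
Term 1 = -11.4600 * 1.0000000000 * 0.3564771130 * 0.2700 / (2 * 0.5000000000) = -1.1030114830
Term 2 = 0.0340 * 10.9400 * 0.9915360229 * 0.3671391050 = 0.1354052118
Term 3 = 0 (no dividend yield, q = 0)
Theta = -1.1030114830 + (0.1354052118) + (0.0000000000) = -0.967606


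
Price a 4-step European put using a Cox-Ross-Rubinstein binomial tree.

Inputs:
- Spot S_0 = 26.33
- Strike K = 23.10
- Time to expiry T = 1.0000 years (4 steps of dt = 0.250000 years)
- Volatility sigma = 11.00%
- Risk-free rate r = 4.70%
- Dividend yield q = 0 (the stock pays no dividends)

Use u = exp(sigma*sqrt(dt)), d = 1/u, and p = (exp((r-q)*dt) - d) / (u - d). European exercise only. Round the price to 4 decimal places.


dt = T/N = 0.250000
u = exp(sigma*sqrt(dt)) = 1.056541; d = 1/u = 0.946485
p = (exp((r-q)*dt) - d) / (u - d) = 0.593648
Discount per step: exp(-r*dt) = 0.988319
Stock lattice S(k, i) with i counting down-moves:
  k=0: S(0,0) = 26.3300
  k=1: S(1,0) = 27.8187; S(1,1) = 24.9210
  k=2: S(2,0) = 29.3916; S(2,1) = 26.3300; S(2,2) = 23.5873
  k=3: S(3,0) = 31.0534; S(3,1) = 27.8187; S(3,2) = 24.9210; S(3,3) = 22.3250
  k=4: S(4,0) = 32.8092; S(4,1) = 29.3916; S(4,2) = 26.3300; S(4,3) = 23.5873; S(4,4) = 21.1303
Terminal payoffs V(N, i) = max(K - S_T, 0):
  V(4,0) = 0.000000; V(4,1) = 0.000000; V(4,2) = 0.000000; V(4,3) = 0.000000; V(4,4) = 1.969680
Backward induction: V(k, i) = exp(-r*dt) * [p * V(k+1, i) + (1-p) * V(k+1, i+1)].
  V(3,0) = exp(-r*dt) * [p*0.000000 + (1-p)*0.000000] = 0.000000
  V(3,1) = exp(-r*dt) * [p*0.000000 + (1-p)*0.000000] = 0.000000
  V(3,2) = exp(-r*dt) * [p*0.000000 + (1-p)*0.000000] = 0.000000
  V(3,3) = exp(-r*dt) * [p*0.000000 + (1-p)*1.969680] = 0.791035
  V(2,0) = exp(-r*dt) * [p*0.000000 + (1-p)*0.000000] = 0.000000
  V(2,1) = exp(-r*dt) * [p*0.000000 + (1-p)*0.000000] = 0.000000
  V(2,2) = exp(-r*dt) * [p*0.000000 + (1-p)*0.791035] = 0.317684
  V(1,0) = exp(-r*dt) * [p*0.000000 + (1-p)*0.000000] = 0.000000
  V(1,1) = exp(-r*dt) * [p*0.000000 + (1-p)*0.317684] = 0.127584
  V(0,0) = exp(-r*dt) * [p*0.000000 + (1-p)*0.127584] = 0.051238

Answer: Price = V(0,0) = 0.0512


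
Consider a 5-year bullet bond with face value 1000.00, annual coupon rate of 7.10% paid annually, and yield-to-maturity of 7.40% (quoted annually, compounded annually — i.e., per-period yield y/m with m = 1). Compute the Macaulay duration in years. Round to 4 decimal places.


Coupon per period c = face * coupon_rate / m = 71.000000
Periods per year m = 1; per-period yield y/m = 0.074000
Number of cashflows N = 5
Cashflows (t years, CF_t, discount factor 1/(1+y/m)^(m*t), PV):
  t = 1.0000: CF_t = 71.000000, DF = 0.931099, PV = 66.108007
  t = 2.0000: CF_t = 71.000000, DF = 0.866945, PV = 61.553080
  t = 3.0000: CF_t = 71.000000, DF = 0.807211, PV = 57.311992
  t = 4.0000: CF_t = 71.000000, DF = 0.751593, PV = 53.363121
  t = 5.0000: CF_t = 1071.000000, DF = 0.699808, PV = 749.493833
Price P = sum_t PV_t = 987.830034
Macaulay numerator sum_t t * PV_t:
  t * PV_t at t = 1.0000: 66.108007
  t * PV_t at t = 2.0000: 123.106159
  t * PV_t at t = 3.0000: 171.935976
  t * PV_t at t = 4.0000: 213.452485
  t * PV_t at t = 5.0000: 3747.469167
Macaulay duration D = (sum_t t * PV_t) / P = 4322.071795 / 987.830034 = 4.375319

Answer: Macaulay duration = 4.3753 years


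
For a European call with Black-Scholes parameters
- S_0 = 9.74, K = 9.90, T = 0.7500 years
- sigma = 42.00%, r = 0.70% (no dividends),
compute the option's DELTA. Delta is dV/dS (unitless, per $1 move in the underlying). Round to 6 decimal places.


Answer: Delta = 0.560211

Derivation:
d1 = 0.1515032004; d2 = -0.2122274692
phi(d1) = 0.3943899481; exp(-qT) = 1.0000000000; exp(-rT) = 0.9947637572
N(d1) = 0.5602106068
Delta = exp(-qT) * N(d1) = 1.0000000000 * 0.5602106068 = 0.560211


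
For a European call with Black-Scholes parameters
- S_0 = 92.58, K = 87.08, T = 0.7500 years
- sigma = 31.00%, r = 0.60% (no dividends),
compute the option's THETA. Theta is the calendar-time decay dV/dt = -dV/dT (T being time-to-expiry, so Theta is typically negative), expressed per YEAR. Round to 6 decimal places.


d1 = 0.3791269222; d2 = 0.1106590471
phi(d1) = 0.3712768958; exp(-qT) = 1.0000000000; exp(-rT) = 0.9955101098
Theta = -S*exp(-qT)*phi(d1)*sigma/(2*sqrt(T)) - r*K*exp(-rT)*N(d2) + q*S*exp(-qT)*N(d1)
N(d1) = 0.6477031925; N(d2) = 0.5440566389; sqrt(T) = 0.8660254038
Term 1 = -92.5800 * 1.0000000000 * 0.3712768958 * 0.3100 / (2 * 0.8660254038) = -6.1519977401
Term 2 = -0.0060 * 87.0800 * 0.9955101098 * 0.5440566389 = -0.2829824223
Term 3 = 0 (no dividend yield, q = 0)
Theta = -6.1519977401 + (-0.2829824223) + (0.0000000000) = -6.434980

Answer: Theta = -6.434980


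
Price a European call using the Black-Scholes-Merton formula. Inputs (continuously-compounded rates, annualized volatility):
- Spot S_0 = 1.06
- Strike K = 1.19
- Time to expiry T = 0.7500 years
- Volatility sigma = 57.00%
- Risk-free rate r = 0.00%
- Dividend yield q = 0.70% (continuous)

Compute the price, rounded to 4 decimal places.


d1 = (ln(S/K) + (r - q + 0.5*sigma^2) * T) / (sigma * sqrt(T)) = 0.00182949
d2 = d1 - sigma * sqrt(T) = -0.49180499
exp(-rT) = 1.00000000; exp(-qT) = 0.99476376
C = S_0 * exp(-qT) * N(d1) - K * exp(-rT) * N(d2)
N(d1) = 0.50072986; N(d2) = 0.31142861
C = 1.0600 * 0.99476376 * 0.50072986 - 1.1900 * 1.00000000 * 0.31142861 = 0.1574

Answer: Price = 0.1574


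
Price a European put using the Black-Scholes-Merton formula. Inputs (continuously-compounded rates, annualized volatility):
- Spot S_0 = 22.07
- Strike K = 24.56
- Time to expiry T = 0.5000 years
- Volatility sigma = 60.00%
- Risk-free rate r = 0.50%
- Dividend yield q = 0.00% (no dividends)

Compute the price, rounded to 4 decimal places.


d1 = (ln(S/K) + (r - q + 0.5*sigma^2) * T) / (sigma * sqrt(T)) = -0.03394085
d2 = d1 - sigma * sqrt(T) = -0.45820492
exp(-rT) = 0.99750312; exp(-qT) = 1.00000000
P = K * exp(-rT) * N(-d2) - S_0 * exp(-qT) * N(-d1)
N(-d1) = 0.51353784; N(-d2) = 0.67659739
P = 24.5600 * 0.99750312 * 0.67659739 - 22.0700 * 1.00000000 * 0.51353784 = 5.2420

Answer: Price = 5.2420


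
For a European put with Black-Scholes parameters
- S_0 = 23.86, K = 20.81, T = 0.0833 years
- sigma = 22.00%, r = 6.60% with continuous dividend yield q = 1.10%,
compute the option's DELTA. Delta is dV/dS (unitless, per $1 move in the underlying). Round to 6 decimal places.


Answer: Delta = -0.011965

Derivation:
d1 = 2.2578985717; d2 = 2.1944027450
phi(d1) = 0.0311795916; exp(-qT) = 0.9990841197; exp(-rT) = 0.9945172852
N(-d1) = 0.0119759918
Delta = -exp(-qT) * N(-d1) = -0.9990841197 * 0.0119759918 = -0.011965


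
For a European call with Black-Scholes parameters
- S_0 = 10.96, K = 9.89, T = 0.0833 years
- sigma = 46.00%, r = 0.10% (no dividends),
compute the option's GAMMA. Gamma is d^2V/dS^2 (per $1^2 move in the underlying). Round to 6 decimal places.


d1 = 0.8407744187; d2 = 0.7080104175
phi(d1) = 0.2801614192; exp(-qT) = 1.0000000000; exp(-rT) = 0.9999167035
Gamma = exp(-qT) * phi(d1) / (S * sigma * sqrt(T)) = 1.0000000000 * 0.2801614192 / (10.9600 * 0.4600 * 0.2886173938) = 0.192538

Answer: Gamma = 0.192538


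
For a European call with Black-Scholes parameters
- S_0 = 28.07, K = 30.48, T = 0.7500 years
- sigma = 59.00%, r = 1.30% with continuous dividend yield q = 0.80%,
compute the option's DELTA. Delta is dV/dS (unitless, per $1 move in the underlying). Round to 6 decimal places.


d1 = 0.1016100454; d2 = -0.4093449428
phi(d1) = 0.3968881270; exp(-qT) = 0.9940179641; exp(-rT) = 0.9902973771
N(d1) = 0.5404668972
Delta = exp(-qT) * N(d1) = 0.9940179641 * 0.5404668972 = 0.537234

Answer: Delta = 0.537234


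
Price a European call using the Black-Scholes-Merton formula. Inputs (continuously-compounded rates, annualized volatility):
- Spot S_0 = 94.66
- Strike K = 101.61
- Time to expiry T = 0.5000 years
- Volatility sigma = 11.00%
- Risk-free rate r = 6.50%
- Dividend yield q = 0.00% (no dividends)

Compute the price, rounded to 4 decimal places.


d1 = (ln(S/K) + (r - q + 0.5*sigma^2) * T) / (sigma * sqrt(T)) = -0.45416094
d2 = d1 - sigma * sqrt(T) = -0.53194269
exp(-rT) = 0.96802245; exp(-qT) = 1.00000000
C = S_0 * exp(-qT) * N(d1) - K * exp(-rT) * N(d2)
N(d1) = 0.32485650; N(d2) = 0.29738285
C = 94.6600 * 1.00000000 * 0.32485650 - 101.6100 * 0.96802245 * 0.29738285 = 1.5001

Answer: Price = 1.5001


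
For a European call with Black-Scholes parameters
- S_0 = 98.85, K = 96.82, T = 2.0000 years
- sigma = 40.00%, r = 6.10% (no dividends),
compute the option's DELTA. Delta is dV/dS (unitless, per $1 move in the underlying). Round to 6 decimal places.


Answer: Delta = 0.703741

Derivation:
d1 = 0.5351913833; d2 = -0.0304940416
phi(d1) = 0.3457105407; exp(-qT) = 1.0000000000; exp(-rT) = 0.8851483685
N(d1) = 0.7037412380
Delta = exp(-qT) * N(d1) = 1.0000000000 * 0.7037412380 = 0.703741


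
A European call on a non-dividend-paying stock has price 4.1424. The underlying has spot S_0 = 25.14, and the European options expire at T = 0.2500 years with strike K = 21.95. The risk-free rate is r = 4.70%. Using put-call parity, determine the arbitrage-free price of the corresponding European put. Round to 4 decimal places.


Answer: Put price = 0.6960

Derivation:
Put-call parity: C - P = S_0 * exp(-qT) - K * exp(-rT).
S_0 * exp(-qT) = 25.1400 * 1.00000000 = 25.14000000
K * exp(-rT) = 21.9500 * 0.98831876 = 21.69359682
P = C - S*exp(-qT) + K*exp(-rT)
P = 4.1424 - 25.14000000 + 21.69359682 = 0.6960


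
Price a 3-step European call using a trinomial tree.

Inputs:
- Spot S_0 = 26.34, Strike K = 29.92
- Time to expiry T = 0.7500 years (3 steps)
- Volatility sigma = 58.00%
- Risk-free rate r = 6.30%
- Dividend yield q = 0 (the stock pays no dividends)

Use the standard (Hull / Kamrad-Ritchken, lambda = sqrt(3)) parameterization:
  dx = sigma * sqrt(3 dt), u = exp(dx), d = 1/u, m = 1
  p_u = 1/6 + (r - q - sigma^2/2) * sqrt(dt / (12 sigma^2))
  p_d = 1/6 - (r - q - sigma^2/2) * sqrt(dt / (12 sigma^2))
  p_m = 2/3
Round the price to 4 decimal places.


Answer: Price = V(0,0) = 4.3963

Derivation:
dt = T/N = 0.250000; dx = sigma*sqrt(3*dt) = 0.502295
u = exp(dx) = 1.652509; d = 1/u = 0.605140
p_u = 0.140487, p_m = 0.666667, p_d = 0.192847
Discount per step: exp(-r*dt) = 0.984373
Stock lattice S(k, j) with j the centered position index:
  k=0: S(0,+0) = 26.3400
  k=1: S(1,-1) = 15.9394; S(1,+0) = 26.3400; S(1,+1) = 43.5271
  k=2: S(2,-2) = 9.6456; S(2,-1) = 15.9394; S(2,+0) = 26.3400; S(2,+1) = 43.5271; S(2,+2) = 71.9289
  k=3: S(3,-3) = 5.8369; S(3,-2) = 9.6456; S(3,-1) = 15.9394; S(3,+0) = 26.3400; S(3,+1) = 43.5271; S(3,+2) = 71.9289; S(3,+3) = 118.8632
Terminal payoffs V(N, j) = max(S_T - K, 0):
  V(3,-3) = 0.000000; V(3,-2) = 0.000000; V(3,-1) = 0.000000; V(3,+0) = 0.000000; V(3,+1) = 13.607087; V(3,+2) = 42.008902; V(3,+3) = 88.943158
Backward induction: V(k, j) = exp(-r*dt) * [p_u * V(k+1, j+1) + p_m * V(k+1, j) + p_d * V(k+1, j-1)]
  V(2,-2) = exp(-r*dt) * [p_u*0.000000 + p_m*0.000000 + p_d*0.000000] = 0.000000
  V(2,-1) = exp(-r*dt) * [p_u*0.000000 + p_m*0.000000 + p_d*0.000000] = 0.000000
  V(2,+0) = exp(-r*dt) * [p_u*13.607087 + p_m*0.000000 + p_d*0.000000] = 1.881744
  V(2,+1) = exp(-r*dt) * [p_u*42.008902 + p_m*13.607087 + p_d*0.000000] = 14.739110
  V(2,+2) = exp(-r*dt) * [p_u*88.943158 + p_m*42.008902 + p_d*13.607087] = 42.451452
  V(1,-1) = exp(-r*dt) * [p_u*1.881744 + p_m*0.000000 + p_d*0.000000] = 0.260229
  V(1,+0) = exp(-r*dt) * [p_u*14.739110 + p_m*1.881744 + p_d*0.000000] = 3.273186
  V(1,+1) = exp(-r*dt) * [p_u*42.451452 + p_m*14.739110 + p_d*1.881744] = 15.900416
  V(0,+0) = exp(-r*dt) * [p_u*15.900416 + p_m*3.273186 + p_d*0.260229] = 4.396317


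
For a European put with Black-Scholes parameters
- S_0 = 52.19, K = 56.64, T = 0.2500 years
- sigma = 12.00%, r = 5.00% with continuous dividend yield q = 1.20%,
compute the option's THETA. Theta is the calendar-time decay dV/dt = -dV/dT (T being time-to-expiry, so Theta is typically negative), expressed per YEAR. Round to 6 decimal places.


d1 = -1.1754090622; d2 = -1.2354090622
phi(d1) = 0.1999412381; exp(-qT) = 0.9970044955; exp(-rT) = 0.9875778005
Theta = -S*exp(-qT)*phi(d1)*sigma/(2*sqrt(T)) + r*K*exp(-rT)*N(-d2) - q*S*exp(-qT)*N(-d1)
N(-d1) = 0.8800844502; N(-d2) = 0.8916608491; sqrt(T) = 0.5000000000
Term 1 = -52.1900 * 0.9970044955 * 0.1999412381 * 0.1200 / (2 * 0.5000000000) = -1.2484410392
Term 2 = 0.0500 * 56.6400 * 0.9875778005 * 0.8916608491 = 2.4938151911
Term 3 = -0.0120 * 52.1900 * 0.9970044955 * 0.8800844502 = -0.5495282294
Theta = -1.2484410392 + (2.4938151911) + (-0.5495282294) = 0.695846

Answer: Theta = 0.695846
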